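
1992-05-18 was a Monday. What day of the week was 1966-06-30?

Thursday

Count forward from the earlier date (June 30, 1966) to the later (May 18, 1992):
Day-of-year of June 30, 1966: 181.
Day-of-year of May 18, 1992: 139.
1966 has 365 days, so 365 − 181 = 184 days remain in 1966.
Full years 1967–1991: 19 common + 6 leap = 19×365 + 6×366 = 9131 days.
Total: 184 + 9131 + 139 = 9454 days.
9454 mod 7 = 4, so 4 days before Monday is Thursday.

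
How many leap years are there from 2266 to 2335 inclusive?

Years divisible by 4: 2268, 2272, …, 2332 — 17 in all.
Of these, 2300 is divisible by 100 but not 400, so not leap.
Leap years: 17 − 1 = 16.

16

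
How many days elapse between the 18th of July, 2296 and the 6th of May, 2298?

657

July 2296: 31 − 18 = 13 days remain.
Then 21 full months totalling 638 days.
May 1–6, 2298: 6 days.
Total: 13 + 638 + 6 = 657 days.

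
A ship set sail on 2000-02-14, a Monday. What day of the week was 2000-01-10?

Count forward from the earlier date (January 10, 2000) to the later (February 14, 2000):
January 2000: 31 − 10 = 21 days remain.
February 1–14, 2000: 14 days (2000 is a leap year (divisible by 400)).
Total: 21 + 14 = 35 days.
35 is a multiple of 7, so 2000-01-10 falls on the same weekday: Monday.

Monday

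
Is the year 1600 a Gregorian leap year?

Yes

1600 is a leap year (divisible by 400).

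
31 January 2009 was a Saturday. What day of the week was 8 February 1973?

Thursday

Count forward from the earlier date (February 8, 1973) to the later (January 31, 2009):
From February 8, 1973 to February 8, 2008: 35 years, of which 8 contain a Feb 29 — 27×365 + 8×366 = 12783 days.
(2000 is a leap year (divisible by 400).)
February 2008: 29 − 8 = 21 days remain (2008 is a leap year, so February has 29 days).
Then 10 full months totalling 306 days.
January 1–31, 2009: 31 days.
Residual: 358 days.
Total: 13141 days.
13141 mod 7 = 2, so 2 days before Saturday is Thursday.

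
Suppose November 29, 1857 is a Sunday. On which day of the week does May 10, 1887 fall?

Tuesday

From November 29, 1857 to November 29, 1886: 29 years, of which 7 contain a Feb 29 — 22×365 + 7×366 = 10592 days.
November 1886: 30 − 29 = 1 day remains.
Then December (31), January (31), February 1887 (28), March (31), April (30): 31 + 31 + 28 + 31 + 30 = 151 days.
May 1–10, 1887: 10 days.
Residual: 162 days.
Total: 10754 days.
10754 mod 7 = 2, so 2 days after Sunday is Tuesday.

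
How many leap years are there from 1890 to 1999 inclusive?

Years divisible by 4: 1892, 1896, …, 1996 — 27 in all.
Of these, 1900 is divisible by 100 but not 400, so not leap.
Leap years: 27 − 1 = 26.

26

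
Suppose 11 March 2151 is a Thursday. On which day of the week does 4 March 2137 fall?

Count forward from the earlier date (March 4, 2137) to the later (March 11, 2151):
Day-of-year of March 4, 2137: 63.
Day-of-year of March 11, 2151: 70.
2137 has 365 days, so 365 − 63 = 302 days remain in 2137.
Full years 2138–2150: 10 common + 3 leap = 10×365 + 3×366 = 4748 days.
Total: 302 + 4748 + 70 = 5120 days.
5120 mod 7 = 3, so 3 days before Thursday is Monday.

Monday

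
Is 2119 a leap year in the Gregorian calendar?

No

2119 is not a leap year.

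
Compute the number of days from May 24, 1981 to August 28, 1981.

96

May 1981: 31 − 24 = 7 days remain.
Then June (30), July (31): 30 + 31 = 61 days.
August 1–28, 1981: 28 days.
Total: 7 + 61 + 28 = 96 days.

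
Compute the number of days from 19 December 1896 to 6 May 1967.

25704

Day-of-year of December 19, 1896: 354.
Day-of-year of May 6, 1967: 126.
1896 has 366 days, so 366 − 354 = 12 days remain in 1896.
Full years 1897–1966: 54 common + 16 leap = 54×365 + 16×366 = 25566 days.
Total: 12 + 25566 + 126 = 25704 days.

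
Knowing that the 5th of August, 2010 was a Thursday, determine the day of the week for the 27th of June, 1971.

Sunday

Count forward from the earlier date (June 27, 1971) to the later (August 5, 2010):
From June 27, 1971 to June 27, 2010: 39 years, of which 10 contain a Feb 29 — 29×365 + 10×366 = 14245 days.
(2000 is a leap year (divisible by 400).)
June 2010: 30 − 27 = 3 days remain.
Then July (31): 31 days.
August 1–5, 2010: 5 days.
Residual: 39 days.
Total: 14284 days.
14284 mod 7 = 4, so 4 days before Thursday is Sunday.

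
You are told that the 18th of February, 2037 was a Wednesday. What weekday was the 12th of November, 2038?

February 2037: 28 − 18 = 10 days remain (2037 is not a leap year, so February has 28 days).
Then 20 full months totalling 610 days.
November 1–12, 2038: 12 days.
Total: 10 + 610 + 12 = 632 days.
632 mod 7 = 2, so 2 days after Wednesday is Friday.

Friday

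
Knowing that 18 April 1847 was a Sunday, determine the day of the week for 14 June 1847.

Monday

April 1847: 30 − 18 = 12 days remain.
Then May (31): 31 days.
June 1–14, 1847: 14 days.
Total: 12 + 31 + 14 = 57 days.
57 mod 7 = 1, so 1 day after Sunday is Monday.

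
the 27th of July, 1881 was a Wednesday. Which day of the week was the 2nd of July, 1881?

Count forward from the earlier date (July 2, 1881) to the later (July 27, 1881):
Within July 1881: 27 − 2 = 25 days.
25 mod 7 = 4, so 4 days before Wednesday is Saturday.

Saturday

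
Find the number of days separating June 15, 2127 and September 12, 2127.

89

June 2127: 30 − 15 = 15 days remain.
Then July (31), August (31): 31 + 31 = 62 days.
September 1–12, 2127: 12 days.
Total: 15 + 62 + 12 = 89 days.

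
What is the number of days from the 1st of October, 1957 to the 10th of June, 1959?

October 1, 1957 → October 1, 1958: 365 days.
October 1958: 31 − 1 = 30 days remain.
Then November (30), December (31), January (31), February 1959 (28), March (31), April (30), May (31): 30 + 31 + 31 + 28 + 31 + 30 + 31 = 212 days.
June 1–10, 1959: 10 days.
Residual: 252 days.
Total: 617 days.

617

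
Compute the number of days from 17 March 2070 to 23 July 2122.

From March 17, 2070 to March 17, 2122: 52 years, of which 12 contain a Feb 29 — 40×365 + 12×366 = 18992 days.
(2100 is not a leap year (divisible by 100 but not 400).)
March 2122: 31 − 17 = 14 days remain.
Then April (30), May (31), June (30): 30 + 31 + 30 = 91 days.
July 1–23, 2122: 23 days.
Residual: 128 days.
Total: 19120 days.

19120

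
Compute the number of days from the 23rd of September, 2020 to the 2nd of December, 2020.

September 2020: 30 − 23 = 7 days remain.
Then October (31), November (30): 31 + 30 = 61 days.
December 1–2, 2020: 2 days.
Total: 7 + 61 + 2 = 70 days.

70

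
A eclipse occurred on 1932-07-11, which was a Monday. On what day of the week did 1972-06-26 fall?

Monday

From July 11, 1932 to July 11, 1971: 39 years, of which 9 contain a Feb 29 — 30×365 + 9×366 = 14244 days.
July 1971: 31 − 11 = 20 days remain.
Then 10 full months totalling 305 days.
June 1–26, 1972: 26 days.
Residual: 351 days.
Total: 14595 days.
14595 is a multiple of 7, so 1972-06-26 falls on the same weekday: Monday.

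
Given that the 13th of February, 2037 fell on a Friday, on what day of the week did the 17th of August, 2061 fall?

From February 13, 2037 to February 13, 2061: 24 years, of which 6 contain a Feb 29 — 18×365 + 6×366 = 8766 days.
February 2061: 28 − 13 = 15 days remain (2061 is not a leap year, so February has 28 days).
Then March (31), April (30), May (31), June (30), July (31): 31 + 30 + 31 + 30 + 31 = 153 days.
August 1–17, 2061: 17 days.
Residual: 185 days.
Total: 8951 days.
8951 mod 7 = 5, so 5 days after Friday is Wednesday.

Wednesday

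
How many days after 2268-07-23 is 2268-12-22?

July 2268: 31 − 23 = 8 days remain.
Then August (31), September (30), October (31), November (30): 31 + 30 + 31 + 30 = 122 days.
December 1–22, 2268: 22 days.
Total: 8 + 122 + 22 = 152 days.

152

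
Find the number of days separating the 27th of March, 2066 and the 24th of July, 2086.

Day-of-year of March 27, 2066: 86.
Day-of-year of July 24, 2086: 205.
2066 has 365 days, so 365 − 86 = 279 days remain in 2066.
Full years 2067–2085: 14 common + 5 leap = 14×365 + 5×366 = 6940 days.
Total: 279 + 6940 + 205 = 7424 days.

7424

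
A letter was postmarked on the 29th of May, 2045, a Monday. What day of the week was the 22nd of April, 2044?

Friday

Count forward from the earlier date (April 22, 2044) to the later (May 29, 2045):
April 2044: 30 − 22 = 8 days remain.
Then 12 full months totalling 365 days.
May 1–29, 2045: 29 days.
Total: 8 + 365 + 29 = 402 days.
402 mod 7 = 3, so 3 days before Monday is Friday.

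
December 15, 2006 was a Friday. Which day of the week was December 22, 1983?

Count forward from the earlier date (December 22, 1983) to the later (December 15, 2006):
From December 22, 1983 to December 22, 2005: 22 years, of which 6 contain a Feb 29 — 16×365 + 6×366 = 8036 days.
(2000 is a leap year (divisible by 400).)
December 2005: 31 − 22 = 9 days remain.
Then 11 full months totalling 334 days.
December 1–15, 2006: 15 days.
Residual: 358 days.
Total: 8394 days.
8394 mod 7 = 1, so 1 day before Friday is Thursday.

Thursday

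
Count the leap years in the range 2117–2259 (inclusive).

Years divisible by 4: 2120, 2124, …, 2256 — 35 in all.
Of these, 2200 is divisible by 100 but not 400, so not leap.
Leap years: 35 − 1 = 34.

34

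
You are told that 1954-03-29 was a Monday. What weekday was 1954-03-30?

Within March 1954: 30 − 29 = 1 day.
1 mod 7 = 1, so 1 day after Monday is Tuesday.

Tuesday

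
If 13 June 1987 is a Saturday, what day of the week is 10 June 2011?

Friday

Day-of-year of June 13, 1987: 164.
Day-of-year of June 10, 2011: 161.
1987 has 365 days, so 365 − 164 = 201 days remain in 1987.
Full years 1988–2010: 17 common + 6 leap = 17×365 + 6×366 = 8401 days.
Total: 201 + 8401 + 161 = 8763 days.
8763 mod 7 = 6, so 6 days after Saturday is Friday.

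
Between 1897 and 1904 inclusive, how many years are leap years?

Years divisible by 4 in [1897, 1904]: 1900, 1904.
Of these, 1900 is divisible by 100 but not 400, so not leap.
Leap years: 2 − 1 = 1.

1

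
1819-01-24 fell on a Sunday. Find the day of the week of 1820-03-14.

Tuesday

January 24, 1819 → January 24, 1820: 365 days.
January 1820: 31 − 24 = 7 days remain.
Then February 1820 (29): 29 days.
March 1–14, 1820: 14 days.
Residual: 50 days.
Total: 415 days.
415 mod 7 = 2, so 2 days after Sunday is Tuesday.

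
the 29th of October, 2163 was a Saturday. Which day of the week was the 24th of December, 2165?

Tuesday

October 2163: 31 − 29 = 2 days remain.
Then 25 full months totalling 761 days.
December 1–24, 2165: 24 days.
Total: 2 + 761 + 24 = 787 days.
787 mod 7 = 3, so 3 days after Saturday is Tuesday.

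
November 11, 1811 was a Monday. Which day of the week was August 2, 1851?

From November 11, 1811 to November 11, 1850: 39 years, of which 10 contain a Feb 29 — 29×365 + 10×366 = 14245 days.
November 1850: 30 − 11 = 19 days remain.
Then December (31), January (31), February 1851 (28), March (31), April (30), May (31), June (30), July (31): 31 + 31 + 28 + 31 + 30 + 31 + 30 + 31 = 243 days.
August 1–2, 1851: 2 days.
Residual: 264 days.
Total: 14509 days.
14509 mod 7 = 5, so 5 days after Monday is Saturday.

Saturday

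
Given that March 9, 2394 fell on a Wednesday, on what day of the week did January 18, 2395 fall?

Wednesday

Day-of-year of March 9, 2394: 68.
Day-of-year of January 18, 2395: 18.
2394 has 365 days, so 365 − 68 = 297 days remain in 2394.
Total: 297 + 18 = 315 days.
315 is a multiple of 7, so January 18, 2395 falls on the same weekday: Wednesday.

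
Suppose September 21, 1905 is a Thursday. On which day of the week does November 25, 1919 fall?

Tuesday

Day-of-year of September 21, 1905: 264.
Day-of-year of November 25, 1919: 329.
1905 has 365 days, so 365 − 264 = 101 days remain in 1905.
Full years 1906–1918: 10 common + 3 leap = 10×365 + 3×366 = 4748 days.
Total: 101 + 4748 + 329 = 5178 days.
5178 mod 7 = 5, so 5 days after Thursday is Tuesday.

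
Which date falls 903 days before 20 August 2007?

28 February 2005

Count 903 days before August 20, 2007:
Day-of-year of February 28, 2005: 59.
Day-of-year of August 20, 2007: 232.
2005 has 365 days, so 365 − 59 = 306 days remain in 2005.
Full years: 2006: 365. Sum = 365.
Total: 306 + 365 + 232 = 903 days.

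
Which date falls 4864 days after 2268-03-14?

2281-07-08

Count 4864 days after March 14, 2268:
Day-of-year of March 14, 2268: 74.
Day-of-year of July 8, 2281: 189.
2268 has 366 days, so 366 − 74 = 292 days remain in 2268.
Full years 2269–2280: 9 common + 3 leap = 9×365 + 3×366 = 4383 days.
Total: 292 + 4383 + 189 = 4864 days.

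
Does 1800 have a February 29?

No

1800 is not a leap year (divisible by 100 but not 400).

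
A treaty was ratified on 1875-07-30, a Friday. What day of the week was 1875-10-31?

July 1875: 31 − 30 = 1 day remains.
Then August (31), September (30): 31 + 30 = 61 days.
October 1–31, 1875: 31 days.
Total: 1 + 61 + 31 = 93 days.
93 mod 7 = 2, so 2 days after Friday is Sunday.

Sunday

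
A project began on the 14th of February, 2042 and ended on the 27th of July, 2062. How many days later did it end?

7468

From February 14, 2042 to February 14, 2062: 20 years, of which 5 contain a Feb 29 — 15×365 + 5×366 = 7305 days.
February 2062: 28 − 14 = 14 days remain (2062 is not a leap year, so February has 28 days).
Then March (31), April (30), May (31), June (30): 31 + 30 + 31 + 30 = 122 days.
July 1–27, 2062: 27 days.
Residual: 163 days.
Total: 7468 days.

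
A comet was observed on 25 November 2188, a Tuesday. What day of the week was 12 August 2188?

Tuesday

Count forward from the earlier date (August 12, 2188) to the later (November 25, 2188):
August 2188: 31 − 12 = 19 days remain.
Then September (30), October (31): 30 + 31 = 61 days.
November 1–25, 2188: 25 days.
Total: 19 + 61 + 25 = 105 days.
105 is a multiple of 7, so 12 August 2188 falls on the same weekday: Tuesday.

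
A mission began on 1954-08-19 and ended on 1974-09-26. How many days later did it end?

7343

From August 19, 1954 to August 19, 1974: 20 years, of which 5 contain a Feb 29 — 15×365 + 5×366 = 7305 days.
August 1974: 31 − 19 = 12 days remain.
September 1–26, 1974: 26 days.
Residual: 38 days.
Total: 7343 days.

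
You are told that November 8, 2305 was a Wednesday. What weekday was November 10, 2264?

Count forward from the earlier date (November 10, 2264) to the later (November 8, 2305):
Day-of-year of November 10, 2264: 315.
Day-of-year of November 8, 2305: 312.
2264 has 366 days, so 366 − 315 = 51 days remain in 2264.
Full years 2265–2304: 31 common + 9 leap = 31×365 + 9×366 = 14609 days.
Total: 51 + 14609 + 312 = 14972 days.
14972 mod 7 = 6, so 6 days before Wednesday is Thursday.

Thursday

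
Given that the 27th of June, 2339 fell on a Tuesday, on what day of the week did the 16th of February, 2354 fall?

From June 27, 2339 to June 27, 2353: 14 years, of which 4 contain a Feb 29 — 10×365 + 4×366 = 5114 days.
June 2353: 30 − 27 = 3 days remain.
Then July (31), August (31), September (30), October (31), November (30), December (31), January (31): 31 + 31 + 30 + 31 + 30 + 31 + 31 = 215 days.
February 1–16, 2354: 16 days (2354 is not a leap year).
Residual: 234 days.
Total: 5348 days.
5348 is a multiple of 7, so the 16th of February, 2354 falls on the same weekday: Tuesday.

Tuesday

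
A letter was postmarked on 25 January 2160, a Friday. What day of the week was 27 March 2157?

Sunday

Count forward from the earlier date (March 27, 2157) to the later (January 25, 2160):
March 27, 2157 → March 27, 2158: 365 days.
March 27, 2158 → March 27, 2159: 365 days.
March 2159: 31 − 27 = 4 days remain.
Then 9 full months totalling 275 days.
January 1–25, 2160: 25 days.
Residual: 304 days.
Total: 1034 days.
1034 mod 7 = 5, so 5 days before Friday is Sunday.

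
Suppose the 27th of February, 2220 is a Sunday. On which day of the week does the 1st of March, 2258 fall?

Day-of-year of February 27, 2220: 58.
Day-of-year of March 1, 2258: 60.
2220 has 366 days, so 366 − 58 = 308 days remain in 2220.
Full years 2221–2257: 28 common + 9 leap = 28×365 + 9×366 = 13514 days.
Total: 308 + 13514 + 60 = 13882 days.
13882 mod 7 = 1, so 1 day after Sunday is Monday.

Monday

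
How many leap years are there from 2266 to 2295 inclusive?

7

Years divisible by 4 in [2266, 2295]: 2268, 2272, 2276, 2280, 2284, 2288, 2292.
No century exceptions apply. Count: 7.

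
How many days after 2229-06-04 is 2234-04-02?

Day-of-year of June 4, 2229: 155.
Day-of-year of April 2, 2234: 92.
2229 has 365 days, so 365 − 155 = 210 days remain in 2229.
Full years: 2230: 365; 2231: 365; 2232: 366; 2233: 365. Sum = 1461.
Total: 210 + 1461 + 92 = 1763 days.

1763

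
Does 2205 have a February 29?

No

2205 is not a leap year.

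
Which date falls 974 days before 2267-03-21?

2264-07-20

Count 974 days before March 21, 2267:
Day-of-year of July 20, 2264: 202.
Day-of-year of March 21, 2267: 80.
2264 has 366 days, so 366 − 202 = 164 days remain in 2264.
Full years: 2265: 365; 2266: 365. Sum = 730.
Total: 164 + 730 + 80 = 974 days.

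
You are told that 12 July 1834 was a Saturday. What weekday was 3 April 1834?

Thursday

Count forward from the earlier date (April 3, 1834) to the later (July 12, 1834):
April 1834: 30 − 3 = 27 days remain.
Then May (31), June (30): 31 + 30 = 61 days.
July 1–12, 1834: 12 days.
Total: 27 + 61 + 12 = 100 days.
100 mod 7 = 2, so 2 days before Saturday is Thursday.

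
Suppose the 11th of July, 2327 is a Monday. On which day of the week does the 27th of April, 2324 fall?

Count forward from the earlier date (April 27, 2324) to the later (July 11, 2327):
April 27, 2324 → April 27, 2325: 365 days.
April 27, 2325 → April 27, 2326: 365 days.
April 27, 2326 → April 27, 2327: 365 days.
April 2327: 30 − 27 = 3 days remain.
Then May (31), June (30): 31 + 30 = 61 days.
July 1–11, 2327: 11 days.
Residual: 75 days.
Total: 1170 days.
1170 mod 7 = 1, so 1 day before Monday is Sunday.

Sunday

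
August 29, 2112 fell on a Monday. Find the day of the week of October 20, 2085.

Count forward from the earlier date (October 20, 2085) to the later (August 29, 2112):
From October 20, 2085 to October 20, 2111: 26 years, of which 5 contain a Feb 29 — 21×365 + 5×366 = 9495 days.
(2100 is not a leap year (divisible by 100 but not 400).)
October 2111: 31 − 20 = 11 days remain.
Then 9 full months totalling 274 days.
August 1–29, 2112: 29 days.
Residual: 314 days.
Total: 9809 days.
9809 mod 7 = 2, so 2 days before Monday is Saturday.

Saturday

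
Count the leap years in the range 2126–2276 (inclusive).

Years divisible by 4: 2128, 2132, …, 2276 — 38 in all.
Of these, 2200 is divisible by 100 but not 400, so not leap.
Leap years: 38 − 1 = 37.

37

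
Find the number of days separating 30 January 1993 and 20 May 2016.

8511

From January 30, 1993 to January 30, 2016: 23 years, of which 5 contain a Feb 29 — 18×365 + 5×366 = 8400 days.
(2000 is a leap year (divisible by 400).)
January 2016: 31 − 30 = 1 day remains.
Then February 2016 (29), March (31), April (30): 29 + 31 + 30 = 90 days.
May 1–20, 2016: 20 days.
Residual: 111 days.
Total: 8511 days.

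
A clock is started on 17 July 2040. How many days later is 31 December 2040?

167

July 2040: 31 − 17 = 14 days remain.
Then August (31), September (30), October (31), November (30): 31 + 30 + 31 + 30 = 122 days.
December 1–31, 2040: 31 days.
Total: 14 + 122 + 31 = 167 days.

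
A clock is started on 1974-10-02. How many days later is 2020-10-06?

16806

From October 2, 1974 to October 2, 2020: 46 years, of which 12 contain a Feb 29 — 34×365 + 12×366 = 16802 days.
(2000 is a leap year (divisible by 400).)
Within October 2020: 6 − 2 = 4 days.
Total: 16806 days.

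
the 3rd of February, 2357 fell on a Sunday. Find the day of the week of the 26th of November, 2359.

February 2357: 28 − 3 = 25 days remain (2357 is not a leap year, so February has 28 days).
Then 32 full months totalling 975 days.
November 1–26, 2359: 26 days.
Total: 25 + 975 + 26 = 1026 days.
1026 mod 7 = 4, so 4 days after Sunday is Thursday.

Thursday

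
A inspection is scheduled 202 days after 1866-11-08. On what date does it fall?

1867-05-29

Count 202 days after November 8, 1866:
Day-of-year of November 8, 1866: 312.
Day-of-year of May 29, 1867: 149.
1866 has 365 days, so 365 − 312 = 53 days remain in 1866.
Total: 53 + 149 = 202 days.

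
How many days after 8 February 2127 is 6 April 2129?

788

February 8, 2127 → February 8, 2128: 365 days.
February 8, 2128 → February 8, 2129: 366 days (2128 is a leap year).
February 2129: 28 − 8 = 20 days remain (2129 is not a leap year, so February has 28 days).
Then March (31): 31 days.
April 1–6, 2129: 6 days.
Residual: 57 days.
Total: 788 days.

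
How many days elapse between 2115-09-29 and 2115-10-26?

September 2115: 30 − 29 = 1 day remains.
October 1–26, 2115: 26 days.
Total: 1 + 26 = 27 days.

27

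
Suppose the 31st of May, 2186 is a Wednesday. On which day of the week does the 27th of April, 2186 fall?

Thursday

Count forward from the earlier date (April 27, 2186) to the later (May 31, 2186):
April 2186: 30 − 27 = 3 days remain.
May 1–31, 2186: 31 days.
Total: 3 + 31 = 34 days.
34 mod 7 = 6, so 6 days before Wednesday is Thursday.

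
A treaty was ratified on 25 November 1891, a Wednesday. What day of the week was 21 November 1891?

Count forward from the earlier date (November 21, 1891) to the later (November 25, 1891):
Within November 1891: 25 − 21 = 4 days.
4 mod 7 = 4, so 4 days before Wednesday is Saturday.

Saturday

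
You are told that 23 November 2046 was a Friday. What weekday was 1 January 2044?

Friday

Count forward from the earlier date (January 1, 2044) to the later (November 23, 2046):
Day-of-year of January 1, 2044: 1.
Day-of-year of November 23, 2046: 327.
2044 has 366 days, so 366 − 1 = 365 days remain in 2044.
Full years: 2045: 365. Sum = 365.
Total: 365 + 365 + 327 = 1057 days.
1057 is a multiple of 7, so 1 January 2044 falls on the same weekday: Friday.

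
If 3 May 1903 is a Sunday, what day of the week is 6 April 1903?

Count forward from the earlier date (April 6, 1903) to the later (May 3, 1903):
April 1903: 30 − 6 = 24 days remain.
May 1–3, 1903: 3 days.
Total: 24 + 3 = 27 days.
27 mod 7 = 6, so 6 days before Sunday is Monday.

Monday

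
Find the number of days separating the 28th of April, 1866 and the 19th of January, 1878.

Day-of-year of April 28, 1866: 118.
Day-of-year of January 19, 1878: 19.
1866 has 365 days, so 365 − 118 = 247 days remain in 1866.
Full years 1867–1877: 8 common + 3 leap = 8×365 + 3×366 = 4018 days.
Total: 247 + 4018 + 19 = 4284 days.

4284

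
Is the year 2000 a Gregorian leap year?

Yes

2000 is a leap year (divisible by 400).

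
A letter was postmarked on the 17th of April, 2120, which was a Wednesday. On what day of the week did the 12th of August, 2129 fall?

Day-of-year of April 17, 2120: 108.
Day-of-year of August 12, 2129: 224.
2120 has 366 days, so 366 − 108 = 258 days remain in 2120.
Full years 2121–2128: 6 common + 2 leap = 6×365 + 2×366 = 2922 days.
Total: 258 + 2922 + 224 = 3404 days.
3404 mod 7 = 2, so 2 days after Wednesday is Friday.

Friday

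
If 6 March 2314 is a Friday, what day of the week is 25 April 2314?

Saturday

March 2314: 31 − 6 = 25 days remain.
April 1–25, 2314: 25 days.
Total: 25 + 25 = 50 days.
50 mod 7 = 1, so 1 day after Friday is Saturday.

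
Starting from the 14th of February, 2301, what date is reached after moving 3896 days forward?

the 16th of October, 2311

Count 3896 days after February 14, 2301:
Day-of-year of February 14, 2301: 45.
Day-of-year of October 16, 2311: 289.
2301 has 365 days, so 365 − 45 = 320 days remain in 2301.
Full years 2302–2310: 7 common + 2 leap = 7×365 + 2×366 = 3287 days.
Total: 320 + 3287 + 289 = 3896 days.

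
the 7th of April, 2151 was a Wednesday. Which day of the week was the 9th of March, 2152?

Thursday

Day-of-year of April 7, 2151: 97.
Day-of-year of March 9, 2152: 69.
2151 has 365 days, so 365 − 97 = 268 days remain in 2151.
Total: 268 + 69 = 337 days.
337 mod 7 = 1, so 1 day after Wednesday is Thursday.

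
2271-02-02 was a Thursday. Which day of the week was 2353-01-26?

From February 2, 2271 to February 2, 2352: 81 years, of which 19 contain a Feb 29 — 62×365 + 19×366 = 29584 days.
(2300 is not a leap year (divisible by 100 but not 400).)
February 2352: 29 − 2 = 27 days remain (2352 is a leap year, so February has 29 days).
Then 10 full months totalling 306 days.
January 1–26, 2353: 26 days.
Residual: 359 days.
Total: 29943 days.
29943 mod 7 = 4, so 4 days after Thursday is Monday.

Monday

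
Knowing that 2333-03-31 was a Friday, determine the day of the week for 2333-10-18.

March 2333: 31 − 31 = 0 days remain.
Then April (30), May (31), June (30), July (31), August (31), September (30): 30 + 31 + 30 + 31 + 31 + 30 = 183 days.
October 1–18, 2333: 18 days.
Total: 0 + 183 + 18 = 201 days.
201 mod 7 = 5, so 5 days after Friday is Wednesday.

Wednesday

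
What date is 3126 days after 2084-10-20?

2093-05-12

Count 3126 days after October 20, 2084:
From October 20, 2084 to October 20, 2092: 8 years, of which 2 contain a Feb 29 — 6×365 + 2×366 = 2922 days.
October 2092: 31 − 20 = 11 days remain.
Then November (30), December (31), January (31), February 2093 (28), March (31), April (30): 30 + 31 + 31 + 28 + 31 + 30 = 181 days.
May 1–12, 2093: 12 days.
Residual: 204 days.
Total: 3126 days.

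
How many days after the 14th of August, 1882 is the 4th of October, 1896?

5165

From August 14, 1882 to August 14, 1896: 14 years, of which 4 contain a Feb 29 — 10×365 + 4×366 = 5114 days.
August 1896: 31 − 14 = 17 days remain.
Then September (30): 30 days.
October 1–4, 1896: 4 days.
Residual: 51 days.
Total: 5165 days.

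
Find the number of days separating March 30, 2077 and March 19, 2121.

16059

From March 30, 2077 to March 30, 2120: 43 years, of which 10 contain a Feb 29 — 33×365 + 10×366 = 15705 days.
(2100 is not a leap year (divisible by 100 but not 400).)
March 2120: 31 − 30 = 1 day remains.
Then 11 full months totalling 334 days.
March 1–19, 2121: 19 days.
Residual: 354 days.
Total: 16059 days.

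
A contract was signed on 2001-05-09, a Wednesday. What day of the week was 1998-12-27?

Count forward from the earlier date (December 27, 1998) to the later (May 9, 2001):
Day-of-year of December 27, 1998: 361.
Day-of-year of May 9, 2001: 129.
1998 has 365 days, so 365 − 361 = 4 days remain in 1998.
Full years: 1999: 365; 2000: 366. Sum = 731.
Total: 4 + 731 + 129 = 864 days.
864 mod 7 = 3, so 3 days before Wednesday is Sunday.

Sunday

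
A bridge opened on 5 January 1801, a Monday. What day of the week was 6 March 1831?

From January 5, 1801 to January 5, 1831: 30 years, of which 7 contain a Feb 29 — 23×365 + 7×366 = 10957 days.
January 1831: 31 − 5 = 26 days remain.
Then February 1831 (28): 28 days.
March 1–6, 1831: 6 days.
Residual: 60 days.
Total: 11017 days.
11017 mod 7 = 6, so 6 days after Monday is Sunday.

Sunday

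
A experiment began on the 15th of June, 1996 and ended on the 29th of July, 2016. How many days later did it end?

7349

From June 15, 1996 to June 15, 2016: 20 years, of which 5 contain a Feb 29 — 15×365 + 5×366 = 7305 days.
(2000 is a leap year (divisible by 400).)
June 2016: 30 − 15 = 15 days remain.
July 1–29, 2016: 29 days.
Residual: 44 days.
Total: 7349 days.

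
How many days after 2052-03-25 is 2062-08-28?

3808

Day-of-year of March 25, 2052: 85.
Day-of-year of August 28, 2062: 240.
2052 has 366 days, so 366 − 85 = 281 days remain in 2052.
Full years 2053–2061: 7 common + 2 leap = 7×365 + 2×366 = 3287 days.
Total: 281 + 3287 + 240 = 3808 days.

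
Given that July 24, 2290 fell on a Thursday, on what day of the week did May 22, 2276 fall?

Monday

Count forward from the earlier date (May 22, 2276) to the later (July 24, 2290):
From May 22, 2276 to May 22, 2290: 14 years, of which 3 contain a Feb 29 — 11×365 + 3×366 = 5113 days.
May 2290: 31 − 22 = 9 days remain.
Then June (30): 30 days.
July 1–24, 2290: 24 days.
Residual: 63 days.
Total: 5176 days.
5176 mod 7 = 3, so 3 days before Thursday is Monday.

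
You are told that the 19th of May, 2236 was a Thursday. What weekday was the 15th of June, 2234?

Count forward from the earlier date (June 15, 2234) to the later (May 19, 2236):
June 15, 2234 → June 15, 2235: 365 days.
June 2235: 30 − 15 = 15 days remain.
Then 10 full months totalling 305 days.
May 1–19, 2236: 19 days.
Residual: 339 days.
Total: 704 days.
704 mod 7 = 4, so 4 days before Thursday is Sunday.

Sunday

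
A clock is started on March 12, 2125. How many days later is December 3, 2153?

10493

Day-of-year of March 12, 2125: 71.
Day-of-year of December 3, 2153: 337.
2125 has 365 days, so 365 − 71 = 294 days remain in 2125.
Full years 2126–2152: 20 common + 7 leap = 20×365 + 7×366 = 9862 days.
Total: 294 + 9862 + 337 = 10493 days.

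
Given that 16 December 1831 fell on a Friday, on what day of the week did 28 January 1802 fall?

Count forward from the earlier date (January 28, 1802) to the later (December 16, 1831):
Day-of-year of January 28, 1802: 28.
Day-of-year of December 16, 1831: 350.
1802 has 365 days, so 365 − 28 = 337 days remain in 1802.
Full years 1803–1830: 21 common + 7 leap = 21×365 + 7×366 = 10227 days.
Total: 337 + 10227 + 350 = 10914 days.
10914 mod 7 = 1, so 1 day before Friday is Thursday.

Thursday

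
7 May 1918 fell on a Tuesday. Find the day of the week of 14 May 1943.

Friday

Day-of-year of May 7, 1918: 127.
Day-of-year of May 14, 1943: 134.
1918 has 365 days, so 365 − 127 = 238 days remain in 1918.
Full years 1919–1942: 18 common + 6 leap = 18×365 + 6×366 = 8766 days.
Total: 238 + 8766 + 134 = 9138 days.
9138 mod 7 = 3, so 3 days after Tuesday is Friday.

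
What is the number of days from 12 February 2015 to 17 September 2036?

Day-of-year of February 12, 2015: 43.
Day-of-year of September 17, 2036: 261.
2015 has 365 days, so 365 − 43 = 322 days remain in 2015.
Full years 2016–2035: 15 common + 5 leap = 15×365 + 5×366 = 7305 days.
Total: 322 + 7305 + 261 = 7888 days.

7888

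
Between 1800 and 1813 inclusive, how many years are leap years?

Years divisible by 4 in [1800, 1813]: 1800, 1804, 1808, 1812.
Of these, 1800 is divisible by 100 but not 400, so not leap.
Leap years: 4 − 1 = 3.

3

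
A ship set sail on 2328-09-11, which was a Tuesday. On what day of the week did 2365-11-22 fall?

Day-of-year of September 11, 2328: 255.
Day-of-year of November 22, 2365: 326.
2328 has 366 days, so 366 − 255 = 111 days remain in 2328.
Full years 2329–2364: 27 common + 9 leap = 27×365 + 9×366 = 13149 days.
Total: 111 + 13149 + 326 = 13586 days.
13586 mod 7 = 6, so 6 days after Tuesday is Monday.

Monday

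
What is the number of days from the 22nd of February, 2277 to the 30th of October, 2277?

250

February 2277: 28 − 22 = 6 days remain (2277 is not a leap year, so February has 28 days).
Then March (31), April (30), May (31), June (30), July (31), August (31), September (30): 31 + 30 + 31 + 30 + 31 + 31 + 30 = 214 days.
October 1–30, 2277: 30 days.
Total: 6 + 214 + 30 = 250 days.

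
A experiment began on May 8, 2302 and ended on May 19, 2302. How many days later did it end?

11

Within May 2302: 19 − 8 = 11 days.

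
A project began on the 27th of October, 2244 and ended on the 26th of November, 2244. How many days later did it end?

October 2244: 31 − 27 = 4 days remain.
November 1–26, 2244: 26 days.
Total: 4 + 26 = 30 days.

30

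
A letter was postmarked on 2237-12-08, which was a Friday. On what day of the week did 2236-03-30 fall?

Wednesday

Count forward from the earlier date (March 30, 2236) to the later (December 8, 2237):
Day-of-year of March 30, 2236: 90.
Day-of-year of December 8, 2237: 342.
2236 has 366 days, so 366 − 90 = 276 days remain in 2236.
Total: 276 + 342 = 618 days.
618 mod 7 = 2, so 2 days before Friday is Wednesday.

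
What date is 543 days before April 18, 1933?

October 23, 1931

Count 543 days before April 18, 1933:
October 1931: 31 − 23 = 8 days remain.
Then 17 full months totalling 517 days.
April 1–18, 1933: 18 days.
Total: 8 + 517 + 18 = 543 days.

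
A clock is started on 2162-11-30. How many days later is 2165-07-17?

Day-of-year of November 30, 2162: 334.
Day-of-year of July 17, 2165: 198.
2162 has 365 days, so 365 − 334 = 31 days remain in 2162.
Full years: 2163: 365; 2164: 366. Sum = 731.
Total: 31 + 731 + 198 = 960 days.

960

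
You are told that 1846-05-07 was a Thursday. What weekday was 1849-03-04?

Sunday

Day-of-year of May 7, 1846: 127.
Day-of-year of March 4, 1849: 63.
1846 has 365 days, so 365 − 127 = 238 days remain in 1846.
Full years: 1847: 365; 1848: 366. Sum = 731.
Total: 238 + 731 + 63 = 1032 days.
1032 mod 7 = 3, so 3 days after Thursday is Sunday.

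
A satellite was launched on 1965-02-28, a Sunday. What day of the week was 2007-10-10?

Wednesday

Day-of-year of February 28, 1965: 59.
Day-of-year of October 10, 2007: 283.
1965 has 365 days, so 365 − 59 = 306 days remain in 1965.
Full years 1966–2006: 31 common + 10 leap = 31×365 + 10×366 = 14975 days.
Total: 306 + 14975 + 283 = 15564 days.
15564 mod 7 = 3, so 3 days after Sunday is Wednesday.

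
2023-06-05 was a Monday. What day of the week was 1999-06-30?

Wednesday

Count forward from the earlier date (June 30, 1999) to the later (June 5, 2023):
From June 30, 1999 to June 30, 2022: 23 years, of which 6 contain a Feb 29 — 17×365 + 6×366 = 8401 days.
(2000 is a leap year (divisible by 400).)
June 2022: 30 − 30 = 0 days remain.
Then 11 full months totalling 335 days.
June 1–5, 2023: 5 days.
Residual: 340 days.
Total: 8741 days.
8741 mod 7 = 5, so 5 days before Monday is Wednesday.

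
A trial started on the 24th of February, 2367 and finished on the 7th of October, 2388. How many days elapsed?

From February 24, 2367 to February 24, 2388: 21 years, of which 5 contain a Feb 29 — 16×365 + 5×366 = 7670 days.
February 2388: 29 − 24 = 5 days remain (2388 is a leap year, so February has 29 days).
Then March (31), April (30), May (31), June (30), July (31), August (31), September (30): 31 + 30 + 31 + 30 + 31 + 31 + 30 = 214 days.
October 1–7, 2388: 7 days.
Residual: 226 days.
Total: 7896 days.

7896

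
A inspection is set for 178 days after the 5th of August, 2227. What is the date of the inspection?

the 30th of January, 2228

Count 178 days after August 5, 2227:
Day-of-year of August 5, 2227: 217.
Day-of-year of January 30, 2228: 30.
2227 has 365 days, so 365 − 217 = 148 days remain in 2227.
Total: 148 + 30 = 178 days.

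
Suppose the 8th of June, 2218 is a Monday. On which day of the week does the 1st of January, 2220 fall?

Saturday

June 2218: 30 − 8 = 22 days remain.
Then 18 full months totalling 549 days.
January 1, 2220: 1 day.
Total: 22 + 549 + 1 = 572 days.
572 mod 7 = 5, so 5 days after Monday is Saturday.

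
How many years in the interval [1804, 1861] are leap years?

Years divisible by 4: 1804, 1808, …, 1860 — 15 in all.
No century exceptions apply. Count: 15.

15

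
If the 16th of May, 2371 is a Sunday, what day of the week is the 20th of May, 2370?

Count forward from the earlier date (May 20, 2370) to the later (May 16, 2371):
May 2370: 31 − 20 = 11 days remain.
Then 11 full months totalling 334 days.
May 1–16, 2371: 16 days.
Residual: 361 days.
Total: 361 days.
361 mod 7 = 4, so 4 days before Sunday is Wednesday.

Wednesday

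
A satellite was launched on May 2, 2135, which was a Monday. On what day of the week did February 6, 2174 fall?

Day-of-year of May 2, 2135: 122.
Day-of-year of February 6, 2174: 37.
2135 has 365 days, so 365 − 122 = 243 days remain in 2135.
Full years 2136–2173: 28 common + 10 leap = 28×365 + 10×366 = 13880 days.
Total: 243 + 13880 + 37 = 14160 days.
14160 mod 7 = 6, so 6 days after Monday is Sunday.

Sunday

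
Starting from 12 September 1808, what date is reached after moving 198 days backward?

27 February 1808

Count 198 days before September 12, 1808:
February 1808: 29 − 27 = 2 days remain (1808 is a leap year, so February has 29 days).
Then March (31), April (30), May (31), June (30), July (31), August (31): 31 + 30 + 31 + 30 + 31 + 31 = 184 days.
September 1–12, 1808: 12 days.
Total: 2 + 184 + 12 = 198 days.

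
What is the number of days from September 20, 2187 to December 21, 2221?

From September 20, 2187 to September 20, 2221: 34 years, of which 8 contain a Feb 29 — 26×365 + 8×366 = 12418 days.
(2200 is not a leap year (divisible by 100 but not 400).)
September 2221: 30 − 20 = 10 days remain.
Then October (31), November (30): 31 + 30 = 61 days.
December 1–21, 2221: 21 days.
Residual: 92 days.
Total: 12510 days.

12510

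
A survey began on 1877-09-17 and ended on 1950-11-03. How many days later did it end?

26709

Day-of-year of September 17, 1877: 260.
Day-of-year of November 3, 1950: 307.
1877 has 365 days, so 365 − 260 = 105 days remain in 1877.
Full years 1878–1949: 55 common + 17 leap = 55×365 + 17×366 = 26297 days.
Total: 105 + 26297 + 307 = 26709 days.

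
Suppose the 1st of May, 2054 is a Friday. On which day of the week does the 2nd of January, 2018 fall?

Tuesday

Count forward from the earlier date (January 2, 2018) to the later (May 1, 2054):
From January 2, 2018 to January 2, 2054: 36 years, of which 9 contain a Feb 29 — 27×365 + 9×366 = 13149 days.
January 2054: 31 − 2 = 29 days remain.
Then February 2054 (28), March (31), April (30): 28 + 31 + 30 = 89 days.
May 1, 2054: 1 day.
Residual: 119 days.
Total: 13268 days.
13268 mod 7 = 3, so 3 days before Friday is Tuesday.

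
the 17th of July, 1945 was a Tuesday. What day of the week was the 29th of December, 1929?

Count forward from the earlier date (December 29, 1929) to the later (July 17, 1945):
Day-of-year of December 29, 1929: 363.
Day-of-year of July 17, 1945: 198.
1929 has 365 days, so 365 − 363 = 2 days remain in 1929.
Full years 1930–1944: 11 common + 4 leap = 11×365 + 4×366 = 5479 days.
Total: 2 + 5479 + 198 = 5679 days.
5679 mod 7 = 2, so 2 days before Tuesday is Sunday.

Sunday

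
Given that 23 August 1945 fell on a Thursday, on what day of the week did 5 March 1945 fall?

Count forward from the earlier date (March 5, 1945) to the later (August 23, 1945):
March 1945: 31 − 5 = 26 days remain.
Then April (30), May (31), June (30), July (31): 30 + 31 + 30 + 31 = 122 days.
August 1–23, 1945: 23 days.
Total: 26 + 122 + 23 = 171 days.
171 mod 7 = 3, so 3 days before Thursday is Monday.

Monday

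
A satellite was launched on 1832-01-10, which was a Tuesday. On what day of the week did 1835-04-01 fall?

Wednesday

Day-of-year of January 10, 1832: 10.
Day-of-year of April 1, 1835: 91.
1832 has 366 days, so 366 − 10 = 356 days remain in 1832.
Full years: 1833: 365; 1834: 365. Sum = 730.
Total: 356 + 730 + 91 = 1177 days.
1177 mod 7 = 1, so 1 day after Tuesday is Wednesday.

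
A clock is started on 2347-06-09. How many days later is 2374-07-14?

9897

From June 9, 2347 to June 9, 2374: 27 years, of which 7 contain a Feb 29 — 20×365 + 7×366 = 9862 days.
June 2374: 30 − 9 = 21 days remain.
July 1–14, 2374: 14 days.
Residual: 35 days.
Total: 9897 days.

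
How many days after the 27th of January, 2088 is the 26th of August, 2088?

212

January 2088: 31 − 27 = 4 days remain.
Then February 2088 (29), March (31), April (30), May (31), June (30), July (31): 29 + 31 + 30 + 31 + 30 + 31 = 182 days.
August 1–26, 2088: 26 days.
Total: 4 + 182 + 26 = 212 days.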